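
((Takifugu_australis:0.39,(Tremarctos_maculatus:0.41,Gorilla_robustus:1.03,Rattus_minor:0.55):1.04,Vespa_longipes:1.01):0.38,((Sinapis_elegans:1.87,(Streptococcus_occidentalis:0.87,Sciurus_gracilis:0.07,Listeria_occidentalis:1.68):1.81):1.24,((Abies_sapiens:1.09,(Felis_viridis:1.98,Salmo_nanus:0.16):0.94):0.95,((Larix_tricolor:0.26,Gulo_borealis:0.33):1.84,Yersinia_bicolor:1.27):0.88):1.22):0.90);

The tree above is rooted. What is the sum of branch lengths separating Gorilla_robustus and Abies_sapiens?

6.61

The path runs Gorilla_robustus → … → MRCA → … → Abies_sapiens; the MRCA is the root of the tree.
Branch lengths along that path: 1.03 + 1.04 + 0.38 + 0.90 + 1.22 + 0.95 + 1.09 = 6.61.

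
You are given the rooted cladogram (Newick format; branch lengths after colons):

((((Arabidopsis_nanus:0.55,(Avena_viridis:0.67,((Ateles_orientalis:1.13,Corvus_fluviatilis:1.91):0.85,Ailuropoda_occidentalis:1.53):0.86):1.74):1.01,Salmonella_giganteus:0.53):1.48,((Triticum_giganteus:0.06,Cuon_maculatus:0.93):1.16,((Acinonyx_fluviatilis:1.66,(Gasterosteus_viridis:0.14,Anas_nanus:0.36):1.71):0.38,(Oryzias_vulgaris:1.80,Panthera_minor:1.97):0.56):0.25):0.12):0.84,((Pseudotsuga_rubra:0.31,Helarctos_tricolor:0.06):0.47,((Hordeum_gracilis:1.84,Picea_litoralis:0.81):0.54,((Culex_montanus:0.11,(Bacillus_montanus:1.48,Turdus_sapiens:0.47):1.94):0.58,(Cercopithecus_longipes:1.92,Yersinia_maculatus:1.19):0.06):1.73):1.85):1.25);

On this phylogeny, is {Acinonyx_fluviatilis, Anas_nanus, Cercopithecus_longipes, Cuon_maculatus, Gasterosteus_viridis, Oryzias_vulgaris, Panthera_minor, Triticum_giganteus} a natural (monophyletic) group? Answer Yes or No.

No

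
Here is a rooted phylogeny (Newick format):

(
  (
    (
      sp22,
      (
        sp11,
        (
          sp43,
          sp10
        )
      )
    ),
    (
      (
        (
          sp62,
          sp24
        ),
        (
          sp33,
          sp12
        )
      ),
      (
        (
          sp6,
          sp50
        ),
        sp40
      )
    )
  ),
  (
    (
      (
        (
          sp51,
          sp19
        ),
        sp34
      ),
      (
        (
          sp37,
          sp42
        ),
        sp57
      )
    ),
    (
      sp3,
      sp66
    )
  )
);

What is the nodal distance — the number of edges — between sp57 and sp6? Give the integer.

9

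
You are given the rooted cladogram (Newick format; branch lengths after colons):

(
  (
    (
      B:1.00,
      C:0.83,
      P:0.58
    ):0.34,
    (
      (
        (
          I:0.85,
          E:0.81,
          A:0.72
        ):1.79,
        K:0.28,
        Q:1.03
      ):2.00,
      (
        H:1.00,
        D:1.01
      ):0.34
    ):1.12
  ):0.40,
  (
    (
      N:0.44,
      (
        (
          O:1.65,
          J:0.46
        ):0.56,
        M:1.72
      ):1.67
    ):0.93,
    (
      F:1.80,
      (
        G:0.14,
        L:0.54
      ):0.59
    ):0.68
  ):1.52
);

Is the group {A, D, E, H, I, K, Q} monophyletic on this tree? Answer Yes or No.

Yes

The most recent common ancestor of these taxa subtends (((I,E,A),K,Q),(H,D)).
That clade has exactly 7 tips — every listed taxon and nothing else — so the group is monophyletic.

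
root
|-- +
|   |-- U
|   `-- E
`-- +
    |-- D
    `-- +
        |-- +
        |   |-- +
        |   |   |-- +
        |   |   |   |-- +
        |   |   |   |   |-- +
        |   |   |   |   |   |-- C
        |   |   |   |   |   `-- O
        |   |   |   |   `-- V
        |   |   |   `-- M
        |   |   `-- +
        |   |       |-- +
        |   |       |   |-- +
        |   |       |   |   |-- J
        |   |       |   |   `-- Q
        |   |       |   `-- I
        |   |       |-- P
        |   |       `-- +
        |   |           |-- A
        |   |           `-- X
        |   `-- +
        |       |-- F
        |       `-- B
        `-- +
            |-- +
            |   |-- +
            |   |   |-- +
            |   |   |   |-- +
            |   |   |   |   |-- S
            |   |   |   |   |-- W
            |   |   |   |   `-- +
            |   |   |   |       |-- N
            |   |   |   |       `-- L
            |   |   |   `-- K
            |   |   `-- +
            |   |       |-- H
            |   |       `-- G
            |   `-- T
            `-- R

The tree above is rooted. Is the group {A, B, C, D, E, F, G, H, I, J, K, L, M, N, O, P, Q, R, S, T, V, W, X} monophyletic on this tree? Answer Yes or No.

No

The MRCA of the listed taxa is the root, so the smallest clade containing them is the whole tree.
That clade also contains U, which is not in the proposed group, so the group is not monophyletic.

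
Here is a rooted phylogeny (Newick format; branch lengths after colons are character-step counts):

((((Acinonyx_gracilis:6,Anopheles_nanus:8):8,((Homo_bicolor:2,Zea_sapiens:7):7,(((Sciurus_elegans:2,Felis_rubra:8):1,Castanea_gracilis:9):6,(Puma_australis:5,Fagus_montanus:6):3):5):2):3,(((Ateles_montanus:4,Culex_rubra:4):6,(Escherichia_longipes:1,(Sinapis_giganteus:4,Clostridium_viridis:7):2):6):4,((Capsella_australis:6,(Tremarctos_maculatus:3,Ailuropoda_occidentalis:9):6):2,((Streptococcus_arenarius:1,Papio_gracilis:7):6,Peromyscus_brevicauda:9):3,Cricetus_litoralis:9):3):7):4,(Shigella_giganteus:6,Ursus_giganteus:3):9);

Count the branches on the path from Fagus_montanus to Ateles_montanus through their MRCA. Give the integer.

9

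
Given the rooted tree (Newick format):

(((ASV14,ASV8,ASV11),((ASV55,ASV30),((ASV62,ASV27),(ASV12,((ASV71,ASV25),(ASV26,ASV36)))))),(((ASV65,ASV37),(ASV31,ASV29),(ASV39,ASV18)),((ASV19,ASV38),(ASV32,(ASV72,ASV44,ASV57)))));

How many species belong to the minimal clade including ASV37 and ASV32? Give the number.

12

The MRCA of ASV37 and ASV32 is the node subtending (((ASV65,ASV37),(ASV31,ASV29),(ASV39,ASV18)),((ASV19,ASV38),(ASV32,(ASV72,ASV44,ASV57)))).
That clade contains 12 terminal taxa: ASV18, ASV19, ASV29, ASV31, ASV32, ASV37, ASV38, ASV39, ASV44, ASV57, ASV65, ASV72.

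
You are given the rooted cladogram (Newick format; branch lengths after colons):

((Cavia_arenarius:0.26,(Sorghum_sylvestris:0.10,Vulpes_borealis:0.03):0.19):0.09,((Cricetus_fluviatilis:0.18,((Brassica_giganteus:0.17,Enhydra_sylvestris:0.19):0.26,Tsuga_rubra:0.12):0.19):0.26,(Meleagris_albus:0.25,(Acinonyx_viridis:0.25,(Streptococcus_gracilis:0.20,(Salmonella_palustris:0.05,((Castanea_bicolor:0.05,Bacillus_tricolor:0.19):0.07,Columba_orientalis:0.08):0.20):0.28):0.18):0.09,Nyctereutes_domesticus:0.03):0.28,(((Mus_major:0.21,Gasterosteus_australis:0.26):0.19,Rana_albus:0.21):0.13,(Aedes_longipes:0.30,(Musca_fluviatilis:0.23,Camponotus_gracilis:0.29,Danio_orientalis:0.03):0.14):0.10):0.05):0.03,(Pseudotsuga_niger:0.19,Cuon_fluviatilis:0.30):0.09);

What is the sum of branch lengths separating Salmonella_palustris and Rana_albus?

1.27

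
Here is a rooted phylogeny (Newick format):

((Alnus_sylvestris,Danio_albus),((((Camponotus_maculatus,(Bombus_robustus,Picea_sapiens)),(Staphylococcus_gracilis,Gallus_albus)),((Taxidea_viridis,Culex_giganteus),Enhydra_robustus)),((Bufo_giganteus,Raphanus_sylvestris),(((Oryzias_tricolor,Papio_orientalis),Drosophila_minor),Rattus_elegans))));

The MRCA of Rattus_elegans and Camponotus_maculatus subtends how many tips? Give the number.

14

The MRCA of Rattus_elegans and Camponotus_maculatus is the node subtending ((((Camponotus_maculatus,(Bombus_robustus,Picea_sapiens)),(Staphylococcus_gracilis,Gallus_albus)),((Taxidea_viridis,Culex_giganteus),Enhydra_robustus)),((Bufo_giganteus,Raphanus_sylvestris),(((Oryzias_tricolor,Papio_orientalis),Drosophila_minor),Rattus_elegans))).
That clade contains 14 terminal taxa: Bombus_robustus, Bufo_giganteus, Camponotus_maculatus, Culex_giganteus, Drosophila_minor, Enhydra_robustus, Gallus_albus, Oryzias_tricolor, Papio_orientalis, Picea_sapiens, Raphanus_sylvestris, Rattus_elegans, Staphylococcus_gracilis, Taxidea_viridis.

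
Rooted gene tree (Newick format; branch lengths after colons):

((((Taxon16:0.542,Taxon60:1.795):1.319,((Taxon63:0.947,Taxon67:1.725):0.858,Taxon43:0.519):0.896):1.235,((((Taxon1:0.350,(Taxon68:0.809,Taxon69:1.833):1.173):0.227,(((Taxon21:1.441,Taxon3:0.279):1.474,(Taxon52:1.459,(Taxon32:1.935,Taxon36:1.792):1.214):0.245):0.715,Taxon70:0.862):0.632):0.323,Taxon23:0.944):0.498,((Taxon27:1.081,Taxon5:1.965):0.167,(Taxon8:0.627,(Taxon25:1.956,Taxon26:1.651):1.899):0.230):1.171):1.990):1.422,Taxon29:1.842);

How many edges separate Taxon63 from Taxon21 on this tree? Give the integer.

The MRCA of Taxon63 and Taxon21 is the node subtending (((Taxon16,Taxon60),((Taxon63,Taxon67),Taxon43)),((((Taxon1,(Taxon68,Taxon69)),(((Taxon21,Taxon3),(Taxon52,(Taxon32,Taxon36))),Taxon70)),Taxon23),((Taxon27,Taxon5),(Taxon8,(Taxon25,Taxon26))))).
From Taxon63 up to that node: 4 branches. From Taxon21 up to the same node: 7 branches. Total: 4 + 7 = 11.

11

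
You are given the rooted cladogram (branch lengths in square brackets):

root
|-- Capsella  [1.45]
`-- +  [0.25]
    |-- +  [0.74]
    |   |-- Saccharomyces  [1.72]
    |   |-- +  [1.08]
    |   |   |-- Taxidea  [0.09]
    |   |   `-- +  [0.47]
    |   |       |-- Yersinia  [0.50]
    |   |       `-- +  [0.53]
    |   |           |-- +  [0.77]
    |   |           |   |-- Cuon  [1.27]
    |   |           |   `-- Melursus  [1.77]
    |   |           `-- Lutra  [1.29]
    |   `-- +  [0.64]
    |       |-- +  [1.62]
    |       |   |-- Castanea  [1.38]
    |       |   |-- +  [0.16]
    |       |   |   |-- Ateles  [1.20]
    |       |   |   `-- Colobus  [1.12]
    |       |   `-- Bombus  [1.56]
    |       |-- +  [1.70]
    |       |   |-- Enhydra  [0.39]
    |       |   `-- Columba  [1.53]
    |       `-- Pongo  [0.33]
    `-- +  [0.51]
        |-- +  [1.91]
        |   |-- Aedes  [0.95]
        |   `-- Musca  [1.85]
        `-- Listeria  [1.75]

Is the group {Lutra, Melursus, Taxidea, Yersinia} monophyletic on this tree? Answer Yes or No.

No

The MRCA of the listed taxa subtends (Taxidea,(Yersinia,((Cuon,Melursus),Lutra))).
That clade also contains Cuon, which is not in the proposed group, so the group is not monophyletic.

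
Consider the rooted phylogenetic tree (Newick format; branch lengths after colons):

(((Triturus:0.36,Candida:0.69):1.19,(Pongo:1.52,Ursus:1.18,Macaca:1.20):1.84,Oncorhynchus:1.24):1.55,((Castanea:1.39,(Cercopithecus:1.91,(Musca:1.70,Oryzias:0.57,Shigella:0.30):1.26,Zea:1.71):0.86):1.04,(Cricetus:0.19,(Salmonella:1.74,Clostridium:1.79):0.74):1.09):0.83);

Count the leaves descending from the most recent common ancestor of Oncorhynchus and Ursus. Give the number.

6

The MRCA of Oncorhynchus and Ursus is the node subtending ((Triturus,Candida),(Pongo,Ursus,Macaca),Oncorhynchus).
That clade contains 6 terminal taxa: Candida, Macaca, Oncorhynchus, Pongo, Triturus, Ursus.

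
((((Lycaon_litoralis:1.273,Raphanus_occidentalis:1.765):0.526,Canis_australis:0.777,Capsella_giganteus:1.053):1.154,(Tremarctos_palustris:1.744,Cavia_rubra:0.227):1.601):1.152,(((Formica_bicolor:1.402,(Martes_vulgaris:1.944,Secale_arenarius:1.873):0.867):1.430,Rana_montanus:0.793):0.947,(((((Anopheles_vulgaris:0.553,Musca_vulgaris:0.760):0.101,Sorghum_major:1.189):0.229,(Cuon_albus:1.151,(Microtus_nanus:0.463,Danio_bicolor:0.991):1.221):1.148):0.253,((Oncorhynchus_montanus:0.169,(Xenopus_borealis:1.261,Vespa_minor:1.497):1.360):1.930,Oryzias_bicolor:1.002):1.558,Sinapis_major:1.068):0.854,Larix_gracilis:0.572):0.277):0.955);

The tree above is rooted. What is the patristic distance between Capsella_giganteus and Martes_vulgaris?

The path runs Capsella_giganteus → … → MRCA → … → Martes_vulgaris; the MRCA is the root of the tree.
Branch lengths along that path: 1.053 + 1.154 + 1.152 + 0.955 + 0.947 + 1.430 + 0.867 + 1.944 = 9.502.

9.502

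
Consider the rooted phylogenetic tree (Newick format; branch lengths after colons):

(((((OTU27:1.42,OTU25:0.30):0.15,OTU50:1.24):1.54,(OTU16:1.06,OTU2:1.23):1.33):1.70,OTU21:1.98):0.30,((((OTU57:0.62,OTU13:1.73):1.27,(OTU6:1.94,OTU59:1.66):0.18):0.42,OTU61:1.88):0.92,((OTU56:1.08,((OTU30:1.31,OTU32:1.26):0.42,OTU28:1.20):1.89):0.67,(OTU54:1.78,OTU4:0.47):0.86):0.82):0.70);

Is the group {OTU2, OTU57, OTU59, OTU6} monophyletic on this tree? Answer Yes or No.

No

The MRCA of the listed taxa is the root, so the smallest clade containing them is the whole tree.
That clade also contains OTU13, OTU16, OTU21, OTU25, OTU27, OTU28, OTU30, OTU32, OTU4, OTU50, OTU54, OTU56, OTU61, which are not in the proposed group, so the group is not monophyletic.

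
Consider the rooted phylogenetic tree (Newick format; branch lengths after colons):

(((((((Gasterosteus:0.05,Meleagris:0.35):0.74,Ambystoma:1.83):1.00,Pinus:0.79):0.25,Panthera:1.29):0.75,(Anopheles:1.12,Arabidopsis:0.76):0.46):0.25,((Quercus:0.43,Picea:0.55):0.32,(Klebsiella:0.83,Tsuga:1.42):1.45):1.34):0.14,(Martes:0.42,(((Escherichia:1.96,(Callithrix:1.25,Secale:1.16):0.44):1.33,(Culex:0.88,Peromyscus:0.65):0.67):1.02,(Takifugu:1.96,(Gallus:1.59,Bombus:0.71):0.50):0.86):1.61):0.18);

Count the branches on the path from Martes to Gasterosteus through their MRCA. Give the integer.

The MRCA of Martes and Gasterosteus is the root of the tree.
From Martes up to that node: 2 branches. From Gasterosteus up to the same node: 7 branches. Total: 2 + 7 = 9.

9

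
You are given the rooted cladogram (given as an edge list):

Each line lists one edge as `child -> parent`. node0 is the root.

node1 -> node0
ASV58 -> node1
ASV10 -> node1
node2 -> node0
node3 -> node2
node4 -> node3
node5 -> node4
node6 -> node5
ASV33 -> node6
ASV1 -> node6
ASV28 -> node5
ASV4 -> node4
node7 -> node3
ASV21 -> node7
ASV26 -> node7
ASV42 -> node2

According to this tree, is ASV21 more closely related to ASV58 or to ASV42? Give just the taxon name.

ASV42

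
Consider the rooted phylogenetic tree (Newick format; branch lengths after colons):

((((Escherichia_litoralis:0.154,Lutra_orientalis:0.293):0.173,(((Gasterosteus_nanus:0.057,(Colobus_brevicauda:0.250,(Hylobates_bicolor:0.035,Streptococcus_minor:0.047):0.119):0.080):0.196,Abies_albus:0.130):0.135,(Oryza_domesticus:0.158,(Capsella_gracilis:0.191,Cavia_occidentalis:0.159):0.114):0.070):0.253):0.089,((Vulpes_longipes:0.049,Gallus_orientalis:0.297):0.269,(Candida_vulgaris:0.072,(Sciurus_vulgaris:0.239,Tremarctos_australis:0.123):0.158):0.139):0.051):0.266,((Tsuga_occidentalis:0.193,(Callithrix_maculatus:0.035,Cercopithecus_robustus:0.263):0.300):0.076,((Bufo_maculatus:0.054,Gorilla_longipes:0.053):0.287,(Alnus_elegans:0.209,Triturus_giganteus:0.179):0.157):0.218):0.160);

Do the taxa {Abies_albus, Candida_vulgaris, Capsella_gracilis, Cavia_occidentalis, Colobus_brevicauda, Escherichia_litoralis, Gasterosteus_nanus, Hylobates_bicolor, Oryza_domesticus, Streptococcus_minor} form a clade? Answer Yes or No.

No

The MRCA of the listed taxa subtends (((Escherichia_litoralis,Lutra_orientalis),(((Gasterosteus_nanus,(Colobus_brevicauda,(Hylobates_bicolor,Streptococcus_minor))),Abies_albus),(Oryza_domesticus,(Capsella_gracilis,Cavia_occidentalis)))),((Vulpes_longipes,Gallus_orientalis),(Candida_vulgaris,(Sciurus_vulgaris,Tremarctos_australis)))).
That clade also contains Gallus_orientalis, Lutra_orientalis, Sciurus_vulgaris, Tremarctos_australis, Vulpes_longipes, which are not in the proposed group, so the group is not monophyletic.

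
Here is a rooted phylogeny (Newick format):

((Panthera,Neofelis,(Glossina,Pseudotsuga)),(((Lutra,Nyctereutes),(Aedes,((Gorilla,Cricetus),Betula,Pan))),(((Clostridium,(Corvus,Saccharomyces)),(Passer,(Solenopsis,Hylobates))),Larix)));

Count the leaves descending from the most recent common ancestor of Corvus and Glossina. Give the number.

18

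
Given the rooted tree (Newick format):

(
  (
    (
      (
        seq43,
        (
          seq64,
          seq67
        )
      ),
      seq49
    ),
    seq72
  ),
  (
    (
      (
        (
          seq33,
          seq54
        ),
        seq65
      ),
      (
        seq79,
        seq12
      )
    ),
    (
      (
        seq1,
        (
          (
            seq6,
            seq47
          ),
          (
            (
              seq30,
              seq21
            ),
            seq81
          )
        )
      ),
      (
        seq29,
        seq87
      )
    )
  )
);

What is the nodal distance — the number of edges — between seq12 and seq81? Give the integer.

8

The MRCA of seq12 and seq81 is the node subtending ((((seq33,seq54),seq65),(seq79,seq12)),((seq1,((seq6,seq47),((seq30,seq21),seq81))),(seq29,seq87))).
From seq12 up to that node: 3 branches. From seq81 up to the same node: 5 branches. Total: 3 + 5 = 8.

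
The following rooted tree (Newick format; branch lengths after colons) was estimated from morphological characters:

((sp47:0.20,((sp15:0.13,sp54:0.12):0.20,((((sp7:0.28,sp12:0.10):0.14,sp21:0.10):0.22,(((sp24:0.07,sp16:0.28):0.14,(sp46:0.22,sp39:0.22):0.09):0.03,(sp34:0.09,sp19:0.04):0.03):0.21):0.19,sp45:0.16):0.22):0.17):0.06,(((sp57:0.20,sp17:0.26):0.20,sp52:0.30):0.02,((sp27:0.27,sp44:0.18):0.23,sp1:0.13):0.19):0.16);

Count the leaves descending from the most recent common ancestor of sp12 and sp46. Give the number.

The MRCA of sp12 and sp46 is the node subtending (((sp7,sp12),sp21),(((sp24,sp16),(sp46,sp39)),(sp34,sp19))).
That clade contains 9 terminal taxa: sp12, sp16, sp19, sp21, sp24, sp34, sp39, sp46, sp7.

9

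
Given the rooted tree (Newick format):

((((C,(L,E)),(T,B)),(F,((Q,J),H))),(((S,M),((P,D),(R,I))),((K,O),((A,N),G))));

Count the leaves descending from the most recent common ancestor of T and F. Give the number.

9

The MRCA of T and F is the node subtending (((C,(L,E)),(T,B)),(F,((Q,J),H))).
That clade contains 9 terminal taxa: B, C, E, F, H, J, L, Q, T.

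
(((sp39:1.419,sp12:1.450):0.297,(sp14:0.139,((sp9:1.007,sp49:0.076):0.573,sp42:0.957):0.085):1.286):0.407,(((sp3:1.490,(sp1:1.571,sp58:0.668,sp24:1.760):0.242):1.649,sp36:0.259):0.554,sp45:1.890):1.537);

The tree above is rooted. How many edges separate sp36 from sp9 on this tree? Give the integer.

8

The MRCA of sp36 and sp9 is the root of the tree.
From sp36 up to that node: 3 branches. From sp9 up to the same node: 5 branches. Total: 3 + 5 = 8.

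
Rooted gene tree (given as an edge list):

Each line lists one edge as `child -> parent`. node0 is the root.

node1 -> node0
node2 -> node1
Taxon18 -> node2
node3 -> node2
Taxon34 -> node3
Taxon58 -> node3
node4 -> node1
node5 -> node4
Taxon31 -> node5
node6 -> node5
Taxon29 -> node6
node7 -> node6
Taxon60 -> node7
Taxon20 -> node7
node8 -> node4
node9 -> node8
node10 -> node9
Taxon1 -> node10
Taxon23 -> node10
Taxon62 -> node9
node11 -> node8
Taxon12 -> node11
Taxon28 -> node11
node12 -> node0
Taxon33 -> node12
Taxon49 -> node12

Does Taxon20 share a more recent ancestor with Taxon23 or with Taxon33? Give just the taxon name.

The MRCA of Taxon20 and Taxon23 subtends ((Taxon31,(Taxon29,(Taxon60,Taxon20))),(((Taxon1,Taxon23),Taxon62),(Taxon12,Taxon28))) (9 taxa).
The MRCA of Taxon20 and Taxon33 is the root, subtending the entire tree (14 taxa).
The first is nested inside the second, so Taxon20 shares a more recent common ancestor with Taxon23.

Taxon23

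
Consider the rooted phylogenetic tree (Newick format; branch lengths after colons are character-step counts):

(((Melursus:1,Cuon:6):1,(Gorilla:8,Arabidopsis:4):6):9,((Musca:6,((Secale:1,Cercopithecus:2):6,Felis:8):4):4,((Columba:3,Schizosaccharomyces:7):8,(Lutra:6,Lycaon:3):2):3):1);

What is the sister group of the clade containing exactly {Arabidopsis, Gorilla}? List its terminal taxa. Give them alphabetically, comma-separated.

Cuon, Melursus

The clade containing exactly {Arabidopsis, Gorilla} attaches to the tree at the node subtending ((Melursus,Cuon),(Gorilla,Arabidopsis)).
The other lineage descending from that same node — the sister group — is (Melursus,Cuon); its 2 tips in alphabetical order are the answer.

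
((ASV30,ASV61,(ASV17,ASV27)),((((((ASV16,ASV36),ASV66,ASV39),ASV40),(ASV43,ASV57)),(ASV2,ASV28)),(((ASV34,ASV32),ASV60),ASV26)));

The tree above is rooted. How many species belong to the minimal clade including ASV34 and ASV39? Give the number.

The MRCA of ASV34 and ASV39 is the node subtending ((((((ASV16,ASV36),ASV66,ASV39),ASV40),(ASV43,ASV57)),(ASV2,ASV28)),(((ASV34,ASV32),ASV60),ASV26)).
That clade contains 13 terminal taxa: ASV16, ASV2, ASV26, ASV28, ASV32, ASV34, ASV36, ASV39, ASV40, ASV43, ASV57, ASV60, ASV66.

13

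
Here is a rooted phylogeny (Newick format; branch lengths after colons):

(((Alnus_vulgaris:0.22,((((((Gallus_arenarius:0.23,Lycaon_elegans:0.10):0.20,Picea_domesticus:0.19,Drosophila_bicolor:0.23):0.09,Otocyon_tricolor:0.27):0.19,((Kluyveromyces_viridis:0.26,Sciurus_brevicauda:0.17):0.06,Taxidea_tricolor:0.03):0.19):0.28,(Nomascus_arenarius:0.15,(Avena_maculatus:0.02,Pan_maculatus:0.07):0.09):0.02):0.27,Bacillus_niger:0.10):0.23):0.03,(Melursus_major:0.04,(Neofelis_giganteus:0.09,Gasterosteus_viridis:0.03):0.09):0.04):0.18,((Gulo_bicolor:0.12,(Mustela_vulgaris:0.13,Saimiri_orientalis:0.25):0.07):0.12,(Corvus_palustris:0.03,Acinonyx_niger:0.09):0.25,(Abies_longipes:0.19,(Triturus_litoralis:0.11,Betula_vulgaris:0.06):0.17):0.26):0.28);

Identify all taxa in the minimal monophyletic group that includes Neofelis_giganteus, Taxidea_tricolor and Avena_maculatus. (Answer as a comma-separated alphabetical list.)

Alnus_vulgaris, Avena_maculatus, Bacillus_niger, Drosophila_bicolor, Gallus_arenarius, Gasterosteus_viridis, Kluyveromyces_viridis, Lycaon_elegans, Melursus_major, Neofelis_giganteus, Nomascus_arenarius, Otocyon_tricolor, Pan_maculatus, Picea_domesticus, Sciurus_brevicauda, Taxidea_tricolor

Tracing Neofelis_giganteus: it sits inside (Neofelis_giganteus,Gasterosteus_viridis).
Tracing Taxidea_tricolor: it sits inside ((Kluyveromyces_viridis,Sciurus_brevicauda),Taxidea_tricolor).
Tracing Avena_maculatus: it sits inside (Avena_maculatus,Pan_maculatus).
The smallest clade enclosing all 3 is ((Alnus_vulgaris,((((((Gallus_arenarius,Lycaon_elegans),Picea_domesticus,Drosophila_bicolor),Otocyon_tricolor),((Kluyveromyces_viridis,Sciurus_brevicauda),Taxidea_tricolor)),(Nomascus_arenarius,(Avena_maculatus,Pan_maculatus))),Bacillus_niger)),(Melursus_major,(Neofelis_giganteus,Gasterosteus_viridis))); the answer is its 16 terminal taxa in alphabetical order.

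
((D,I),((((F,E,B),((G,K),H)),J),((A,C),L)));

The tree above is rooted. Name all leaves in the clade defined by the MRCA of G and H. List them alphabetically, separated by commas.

G, H, K

Tracing G: it sits inside (G,K).
Tracing H: it sits inside ((G,K),H).
The smallest clade enclosing both is ((G,K),H); the answer is its 3 terminal taxa in alphabetical order.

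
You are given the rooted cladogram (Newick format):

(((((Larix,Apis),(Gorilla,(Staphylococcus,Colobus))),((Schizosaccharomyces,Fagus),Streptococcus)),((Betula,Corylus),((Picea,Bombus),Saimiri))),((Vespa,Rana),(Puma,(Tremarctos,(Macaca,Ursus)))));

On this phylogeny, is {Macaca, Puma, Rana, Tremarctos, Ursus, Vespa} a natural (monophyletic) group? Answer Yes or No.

The most recent common ancestor of these taxa subtends ((Vespa,Rana),(Puma,(Tremarctos,(Macaca,Ursus)))).
That clade has exactly 6 tips — every listed taxon and nothing else — so the group is monophyletic.

Yes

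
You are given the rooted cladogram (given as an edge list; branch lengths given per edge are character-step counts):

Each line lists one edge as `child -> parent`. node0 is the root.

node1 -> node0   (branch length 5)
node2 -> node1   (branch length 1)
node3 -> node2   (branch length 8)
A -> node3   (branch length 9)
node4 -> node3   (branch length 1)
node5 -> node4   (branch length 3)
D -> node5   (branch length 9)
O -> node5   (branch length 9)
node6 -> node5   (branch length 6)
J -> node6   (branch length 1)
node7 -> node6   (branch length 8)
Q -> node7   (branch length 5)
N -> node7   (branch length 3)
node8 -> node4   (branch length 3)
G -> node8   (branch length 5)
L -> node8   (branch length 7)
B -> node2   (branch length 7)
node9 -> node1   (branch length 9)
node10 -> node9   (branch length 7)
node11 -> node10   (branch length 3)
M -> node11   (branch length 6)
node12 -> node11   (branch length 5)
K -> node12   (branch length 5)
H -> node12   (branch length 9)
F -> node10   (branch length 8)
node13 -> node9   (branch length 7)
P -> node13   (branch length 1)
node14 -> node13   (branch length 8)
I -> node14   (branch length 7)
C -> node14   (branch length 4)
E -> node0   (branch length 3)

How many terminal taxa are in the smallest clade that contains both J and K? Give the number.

16

The MRCA of J and K is the node subtending (((A,((D,O,(J,(Q,N))),(G,L))),B),(((M,(K,H)),F),(P,(I,C)))).
That clade contains 16 terminal taxa: A, B, C, D, F, G, H, I, J, K, L, M, N, O, P, Q.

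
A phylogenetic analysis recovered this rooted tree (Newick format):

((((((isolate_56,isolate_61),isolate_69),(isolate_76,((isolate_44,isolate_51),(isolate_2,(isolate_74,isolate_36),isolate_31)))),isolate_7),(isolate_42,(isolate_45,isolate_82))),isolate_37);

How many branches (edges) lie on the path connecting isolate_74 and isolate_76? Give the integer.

The MRCA of isolate_74 and isolate_76 is the node subtending (isolate_76,((isolate_44,isolate_51),(isolate_2,(isolate_74,isolate_36),isolate_31))).
From isolate_74 up to that node: 4 branches. From isolate_76 up to the same node: 1 branch. Total: 4 + 1 = 5.

5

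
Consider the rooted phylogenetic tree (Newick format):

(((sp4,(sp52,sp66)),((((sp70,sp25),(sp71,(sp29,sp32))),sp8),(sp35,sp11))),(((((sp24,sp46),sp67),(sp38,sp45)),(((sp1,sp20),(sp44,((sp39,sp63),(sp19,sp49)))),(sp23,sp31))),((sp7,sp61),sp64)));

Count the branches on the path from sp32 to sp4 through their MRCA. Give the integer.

8

The MRCA of sp32 and sp4 is the node subtending ((sp4,(sp52,sp66)),((((sp70,sp25),(sp71,(sp29,sp32))),sp8),(sp35,sp11))).
From sp32 up to that node: 6 branches. From sp4 up to the same node: 2 branches. Total: 6 + 2 = 8.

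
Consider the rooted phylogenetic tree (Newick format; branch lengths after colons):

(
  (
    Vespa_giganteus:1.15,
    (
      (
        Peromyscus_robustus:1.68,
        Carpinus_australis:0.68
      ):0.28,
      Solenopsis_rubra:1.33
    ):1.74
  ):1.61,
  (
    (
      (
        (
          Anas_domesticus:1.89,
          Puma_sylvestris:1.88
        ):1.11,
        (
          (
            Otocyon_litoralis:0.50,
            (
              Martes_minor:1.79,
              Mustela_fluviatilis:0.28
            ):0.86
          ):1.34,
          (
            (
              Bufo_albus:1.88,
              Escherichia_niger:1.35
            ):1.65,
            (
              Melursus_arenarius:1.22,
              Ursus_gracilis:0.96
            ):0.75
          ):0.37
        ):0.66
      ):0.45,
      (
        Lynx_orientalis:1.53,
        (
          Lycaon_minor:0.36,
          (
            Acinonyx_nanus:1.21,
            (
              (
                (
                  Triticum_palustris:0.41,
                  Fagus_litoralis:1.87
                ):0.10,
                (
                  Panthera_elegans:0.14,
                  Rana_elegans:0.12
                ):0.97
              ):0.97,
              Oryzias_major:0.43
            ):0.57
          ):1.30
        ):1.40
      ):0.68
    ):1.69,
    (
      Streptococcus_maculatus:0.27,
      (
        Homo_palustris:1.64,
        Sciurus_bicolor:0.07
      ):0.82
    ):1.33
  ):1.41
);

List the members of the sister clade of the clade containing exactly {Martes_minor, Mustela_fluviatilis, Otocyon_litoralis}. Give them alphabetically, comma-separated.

Bufo_albus, Escherichia_niger, Melursus_arenarius, Ursus_gracilis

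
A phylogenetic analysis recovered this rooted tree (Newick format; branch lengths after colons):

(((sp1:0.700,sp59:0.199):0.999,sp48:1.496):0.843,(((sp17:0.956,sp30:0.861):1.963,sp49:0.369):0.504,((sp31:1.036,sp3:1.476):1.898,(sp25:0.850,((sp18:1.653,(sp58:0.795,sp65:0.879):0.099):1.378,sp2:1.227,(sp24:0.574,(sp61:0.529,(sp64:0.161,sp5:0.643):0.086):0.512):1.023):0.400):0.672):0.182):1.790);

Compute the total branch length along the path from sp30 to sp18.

The path runs sp30 → … → MRCA → … → sp18; the MRCA is the node subtending (((sp17,sp30),sp49),((sp31,sp3),(sp25,((sp18,(sp58,sp65)),sp2,(sp24,(sp61,(sp64,sp5))))))).
Branch lengths along that path: 0.861 + 1.963 + 0.504 + 0.182 + 0.672 + 0.400 + 1.378 + 1.653 = 7.613.

7.613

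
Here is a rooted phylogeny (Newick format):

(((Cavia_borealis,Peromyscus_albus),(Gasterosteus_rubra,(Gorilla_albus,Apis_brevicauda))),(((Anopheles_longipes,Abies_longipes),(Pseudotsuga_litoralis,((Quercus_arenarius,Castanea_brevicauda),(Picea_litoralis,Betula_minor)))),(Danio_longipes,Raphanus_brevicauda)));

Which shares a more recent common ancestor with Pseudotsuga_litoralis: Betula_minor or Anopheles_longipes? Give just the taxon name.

Betula_minor

The MRCA of Pseudotsuga_litoralis and Betula_minor subtends (Pseudotsuga_litoralis,((Quercus_arenarius,Castanea_brevicauda),(Picea_litoralis,Betula_minor))) (5 taxa).
The MRCA of Pseudotsuga_litoralis and Anopheles_longipes subtends ((Anopheles_longipes,Abies_longipes),(Pseudotsuga_litoralis,((Quercus_arenarius,Castanea_brevicauda),(Picea_litoralis,Betula_minor)))) (7 taxa).
The first is nested inside the second, so Pseudotsuga_litoralis shares a more recent common ancestor with Betula_minor.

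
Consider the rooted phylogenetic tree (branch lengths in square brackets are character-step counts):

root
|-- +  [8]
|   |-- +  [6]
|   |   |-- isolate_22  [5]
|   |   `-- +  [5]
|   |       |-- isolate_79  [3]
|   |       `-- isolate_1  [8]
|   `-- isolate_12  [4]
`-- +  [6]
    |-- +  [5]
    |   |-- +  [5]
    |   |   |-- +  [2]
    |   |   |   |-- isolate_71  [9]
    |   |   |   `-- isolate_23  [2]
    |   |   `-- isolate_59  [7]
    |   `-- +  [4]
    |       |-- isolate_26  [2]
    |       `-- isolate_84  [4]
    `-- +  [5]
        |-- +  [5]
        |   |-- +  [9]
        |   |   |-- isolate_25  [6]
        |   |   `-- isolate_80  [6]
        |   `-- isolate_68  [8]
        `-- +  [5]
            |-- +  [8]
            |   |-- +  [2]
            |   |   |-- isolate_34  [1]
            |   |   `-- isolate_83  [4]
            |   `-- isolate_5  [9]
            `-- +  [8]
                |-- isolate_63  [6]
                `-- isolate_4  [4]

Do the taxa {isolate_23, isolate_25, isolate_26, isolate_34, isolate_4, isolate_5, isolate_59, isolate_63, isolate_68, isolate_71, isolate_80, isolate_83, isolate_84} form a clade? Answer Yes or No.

The most recent common ancestor of these taxa subtends ((((isolate_71,isolate_23),isolate_59),(isolate_26,isolate_84)),(((isolate_25,isolate_80),isolate_68),(((isolate_34,isolate_83),isolate_5),(isolate_63,isolate_4)))).
That clade has exactly 13 tips — every listed taxon and nothing else — so the group is monophyletic.

Yes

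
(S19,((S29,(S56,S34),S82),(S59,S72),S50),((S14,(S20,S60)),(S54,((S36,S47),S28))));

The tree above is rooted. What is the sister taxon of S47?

S36

S47 attaches to the tree at the node subtending (S36,S47).
The other lineage descending from that same node — the sister group — is the single tip S36.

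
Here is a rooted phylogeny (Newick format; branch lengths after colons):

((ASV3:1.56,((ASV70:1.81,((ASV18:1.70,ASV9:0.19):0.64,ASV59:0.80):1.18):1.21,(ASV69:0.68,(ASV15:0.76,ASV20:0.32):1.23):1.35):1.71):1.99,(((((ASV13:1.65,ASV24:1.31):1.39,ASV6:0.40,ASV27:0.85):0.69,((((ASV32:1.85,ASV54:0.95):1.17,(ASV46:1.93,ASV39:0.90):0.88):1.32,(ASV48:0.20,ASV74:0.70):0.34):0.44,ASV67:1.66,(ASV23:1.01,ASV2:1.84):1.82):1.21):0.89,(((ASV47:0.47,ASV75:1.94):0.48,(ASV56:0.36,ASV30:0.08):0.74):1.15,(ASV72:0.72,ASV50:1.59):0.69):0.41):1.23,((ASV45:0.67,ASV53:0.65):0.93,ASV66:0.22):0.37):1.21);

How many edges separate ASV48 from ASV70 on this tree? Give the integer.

The MRCA of ASV48 and ASV70 is the root of the tree.
From ASV48 up to that node: 7 branches. From ASV70 up to the same node: 4 branches. Total: 7 + 4 = 11.

11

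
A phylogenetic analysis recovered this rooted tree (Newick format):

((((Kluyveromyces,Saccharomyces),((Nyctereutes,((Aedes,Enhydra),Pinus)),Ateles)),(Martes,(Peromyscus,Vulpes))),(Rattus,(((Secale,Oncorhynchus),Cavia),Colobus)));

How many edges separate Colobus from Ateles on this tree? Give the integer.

7

The MRCA of Colobus and Ateles is the root of the tree.
From Colobus up to that node: 3 branches. From Ateles up to the same node: 4 branches. Total: 3 + 4 = 7.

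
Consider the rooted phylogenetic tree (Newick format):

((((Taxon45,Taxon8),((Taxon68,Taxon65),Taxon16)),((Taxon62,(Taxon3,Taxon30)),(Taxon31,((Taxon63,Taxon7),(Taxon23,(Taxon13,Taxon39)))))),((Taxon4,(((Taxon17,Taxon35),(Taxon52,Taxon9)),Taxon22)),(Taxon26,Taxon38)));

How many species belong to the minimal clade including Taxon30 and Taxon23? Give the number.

The MRCA of Taxon30 and Taxon23 is the node subtending ((Taxon62,(Taxon3,Taxon30)),(Taxon31,((Taxon63,Taxon7),(Taxon23,(Taxon13,Taxon39))))).
That clade contains 9 terminal taxa: Taxon13, Taxon23, Taxon3, Taxon30, Taxon31, Taxon39, Taxon62, Taxon63, Taxon7.

9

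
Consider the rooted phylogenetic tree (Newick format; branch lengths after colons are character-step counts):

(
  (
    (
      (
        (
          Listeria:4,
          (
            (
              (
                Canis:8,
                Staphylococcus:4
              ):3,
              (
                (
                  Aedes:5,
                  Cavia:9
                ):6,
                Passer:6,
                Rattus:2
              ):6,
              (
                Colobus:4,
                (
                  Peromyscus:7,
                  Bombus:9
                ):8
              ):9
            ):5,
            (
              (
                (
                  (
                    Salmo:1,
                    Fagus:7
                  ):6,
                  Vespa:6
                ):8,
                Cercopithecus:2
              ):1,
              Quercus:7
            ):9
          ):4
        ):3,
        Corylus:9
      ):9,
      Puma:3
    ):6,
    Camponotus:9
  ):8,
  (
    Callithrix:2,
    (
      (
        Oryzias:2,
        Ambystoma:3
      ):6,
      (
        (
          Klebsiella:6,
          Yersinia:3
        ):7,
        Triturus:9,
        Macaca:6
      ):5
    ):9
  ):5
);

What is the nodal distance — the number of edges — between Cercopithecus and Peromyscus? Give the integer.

7

The MRCA of Cercopithecus and Peromyscus is the node subtending (((Canis,Staphylococcus),((Aedes,Cavia),Passer,Rattus),(Colobus,(Peromyscus,Bombus))),((((Salmo,Fagus),Vespa),Cercopithecus),Quercus)).
From Cercopithecus up to that node: 3 branches. From Peromyscus up to the same node: 4 branches. Total: 3 + 4 = 7.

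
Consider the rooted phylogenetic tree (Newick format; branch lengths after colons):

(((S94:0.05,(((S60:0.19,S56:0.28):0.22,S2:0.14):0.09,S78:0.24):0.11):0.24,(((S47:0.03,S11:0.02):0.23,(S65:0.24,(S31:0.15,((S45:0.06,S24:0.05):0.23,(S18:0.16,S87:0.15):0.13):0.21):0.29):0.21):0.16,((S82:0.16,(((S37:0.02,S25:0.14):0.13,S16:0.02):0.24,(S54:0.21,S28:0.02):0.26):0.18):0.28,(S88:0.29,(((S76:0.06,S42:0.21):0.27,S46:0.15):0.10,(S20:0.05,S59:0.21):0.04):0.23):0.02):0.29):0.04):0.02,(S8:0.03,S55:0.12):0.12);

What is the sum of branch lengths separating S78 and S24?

1.78

The path runs S78 → … → MRCA → … → S24; the MRCA is the node subtending ((S94,(((S60,S56),S2),S78)),(((S47,S11),(S65,(S31,((S45,S24),(S18,S87))))),((S82,(((S37,S25),S16),(S54,S28))),(S88,(((S76,S42),S46),(S20,S59)))))).
Branch lengths along that path: 0.24 + 0.11 + 0.24 + 0.04 + 0.16 + 0.21 + 0.29 + 0.21 + 0.23 + 0.05 = 1.78.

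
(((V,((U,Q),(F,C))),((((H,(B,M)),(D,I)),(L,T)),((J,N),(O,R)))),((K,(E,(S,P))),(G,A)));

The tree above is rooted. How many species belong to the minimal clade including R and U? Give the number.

The MRCA of R and U is the node subtending ((V,((U,Q),(F,C))),((((H,(B,M)),(D,I)),(L,T)),((J,N),(O,R)))).
That clade contains 16 terminal taxa: B, C, D, F, H, I, J, L, M, N, O, Q, R, T, U, V.

16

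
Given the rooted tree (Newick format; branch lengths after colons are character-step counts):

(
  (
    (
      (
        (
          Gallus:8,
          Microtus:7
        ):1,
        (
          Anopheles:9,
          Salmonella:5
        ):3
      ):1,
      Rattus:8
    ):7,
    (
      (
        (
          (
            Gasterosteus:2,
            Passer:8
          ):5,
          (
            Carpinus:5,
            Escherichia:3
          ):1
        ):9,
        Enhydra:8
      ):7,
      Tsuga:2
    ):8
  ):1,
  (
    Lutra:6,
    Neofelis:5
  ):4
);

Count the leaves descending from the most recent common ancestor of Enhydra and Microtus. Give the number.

The MRCA of Enhydra and Microtus is the node subtending ((((Gallus,Microtus),(Anopheles,Salmonella)),Rattus),((((Gasterosteus,Passer),(Carpinus,Escherichia)),Enhydra),Tsuga)).
That clade contains 11 terminal taxa: Anopheles, Carpinus, Enhydra, Escherichia, Gallus, Gasterosteus, Microtus, Passer, Rattus, Salmonella, Tsuga.

11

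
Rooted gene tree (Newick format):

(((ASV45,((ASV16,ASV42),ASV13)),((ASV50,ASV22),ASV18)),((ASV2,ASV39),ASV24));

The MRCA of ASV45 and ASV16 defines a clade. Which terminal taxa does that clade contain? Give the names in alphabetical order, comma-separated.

Tracing ASV45: it sits inside (ASV45,((ASV16,ASV42),ASV13)).
Tracing ASV16: it sits inside (ASV16,ASV42).
The smallest clade enclosing both is (ASV45,((ASV16,ASV42),ASV13)); the answer is its 4 terminal taxa in alphabetical order.

ASV13, ASV16, ASV42, ASV45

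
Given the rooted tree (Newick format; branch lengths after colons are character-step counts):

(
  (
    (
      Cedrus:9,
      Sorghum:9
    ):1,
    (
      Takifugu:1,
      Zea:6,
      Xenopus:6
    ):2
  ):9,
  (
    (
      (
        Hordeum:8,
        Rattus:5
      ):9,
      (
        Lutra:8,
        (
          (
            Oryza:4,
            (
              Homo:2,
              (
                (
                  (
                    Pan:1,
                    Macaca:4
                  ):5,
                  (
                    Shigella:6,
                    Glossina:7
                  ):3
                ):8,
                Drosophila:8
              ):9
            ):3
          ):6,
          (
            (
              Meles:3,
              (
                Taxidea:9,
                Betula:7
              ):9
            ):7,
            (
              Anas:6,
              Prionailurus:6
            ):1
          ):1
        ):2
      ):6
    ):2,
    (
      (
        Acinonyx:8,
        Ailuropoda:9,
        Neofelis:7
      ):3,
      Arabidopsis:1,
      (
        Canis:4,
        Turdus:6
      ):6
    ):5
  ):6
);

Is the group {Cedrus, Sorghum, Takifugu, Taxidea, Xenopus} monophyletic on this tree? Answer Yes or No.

The MRCA of the listed taxa is the root, so the smallest clade containing them is the whole tree.
That clade also contains Acinonyx, Ailuropoda, Anas, Arabidopsis, Betula, Canis, Drosophila, Glossina, Homo, Hordeum, Lutra, Macaca, Meles, Neofelis, Oryza, Pan, Prionailurus, Rattus, Shigella, Turdus, Zea, which are not in the proposed group, so the group is not monophyletic.

No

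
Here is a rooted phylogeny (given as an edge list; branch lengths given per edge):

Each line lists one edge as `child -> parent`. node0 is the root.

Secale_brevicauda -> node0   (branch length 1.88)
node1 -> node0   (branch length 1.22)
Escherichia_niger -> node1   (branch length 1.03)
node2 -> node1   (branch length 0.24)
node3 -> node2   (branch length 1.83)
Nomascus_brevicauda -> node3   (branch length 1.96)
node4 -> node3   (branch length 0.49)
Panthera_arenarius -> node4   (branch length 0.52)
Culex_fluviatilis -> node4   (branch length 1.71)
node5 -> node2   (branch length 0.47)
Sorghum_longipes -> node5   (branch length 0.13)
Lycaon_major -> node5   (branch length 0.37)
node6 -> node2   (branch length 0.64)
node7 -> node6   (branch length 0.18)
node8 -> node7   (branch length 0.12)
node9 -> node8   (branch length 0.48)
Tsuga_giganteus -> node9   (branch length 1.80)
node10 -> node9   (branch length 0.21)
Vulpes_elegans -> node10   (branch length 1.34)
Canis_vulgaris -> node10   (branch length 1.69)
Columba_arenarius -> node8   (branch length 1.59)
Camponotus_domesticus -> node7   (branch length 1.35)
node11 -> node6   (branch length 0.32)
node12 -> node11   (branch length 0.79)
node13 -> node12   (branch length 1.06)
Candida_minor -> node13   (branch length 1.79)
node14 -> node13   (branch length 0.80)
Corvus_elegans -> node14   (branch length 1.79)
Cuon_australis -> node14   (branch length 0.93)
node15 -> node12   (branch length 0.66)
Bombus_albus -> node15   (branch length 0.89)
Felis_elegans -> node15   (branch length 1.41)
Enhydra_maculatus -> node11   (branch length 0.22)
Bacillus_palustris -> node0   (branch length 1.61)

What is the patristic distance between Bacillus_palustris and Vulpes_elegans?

6.04

The path runs Bacillus_palustris → … → MRCA → … → Vulpes_elegans; the MRCA is the root of the tree.
Branch lengths along that path: 1.61 + 1.22 + 0.24 + 0.64 + 0.18 + 0.12 + 0.48 + 0.21 + 1.34 = 6.04.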